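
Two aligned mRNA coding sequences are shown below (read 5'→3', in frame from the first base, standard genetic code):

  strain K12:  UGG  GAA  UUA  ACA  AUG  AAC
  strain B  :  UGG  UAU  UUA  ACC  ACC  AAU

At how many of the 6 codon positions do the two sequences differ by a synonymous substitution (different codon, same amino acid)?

2

Codon 1: UGG Trp / UGG Trp — identical.
Codon 2: GAA Glu / UAU Tyr — nonsynonymous.
Codon 3: UUA Leu / UUA Leu — identical.
Codon 4: ACA Thr / ACC Thr — synonymous.
Codon 5: AUG Met / ACC Thr — nonsynonymous.
Codon 6: AAC Asn / AAU Asn — synonymous.
Synonymous differences: 2.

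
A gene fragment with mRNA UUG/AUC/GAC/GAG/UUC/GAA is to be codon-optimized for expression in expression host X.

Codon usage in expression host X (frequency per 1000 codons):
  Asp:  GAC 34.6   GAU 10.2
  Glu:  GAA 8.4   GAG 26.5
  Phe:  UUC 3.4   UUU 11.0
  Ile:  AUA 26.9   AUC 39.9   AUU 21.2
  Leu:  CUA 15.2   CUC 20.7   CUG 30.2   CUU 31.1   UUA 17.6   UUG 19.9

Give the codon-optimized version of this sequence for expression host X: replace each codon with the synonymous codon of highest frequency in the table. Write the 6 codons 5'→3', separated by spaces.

Codon 1 (Leu): best is CUU at 31.1.
Codon 2 (Ile): best is AUC at 39.9.
Codon 3 (Asp): best is GAC at 34.6.
Codon 4 (Glu): best is GAG at 26.5.
Codon 5 (Phe): best is UUU at 11.0.
Codon 6 (Glu): best is GAG at 26.5.

CUU AUC GAC GAG UUU GAG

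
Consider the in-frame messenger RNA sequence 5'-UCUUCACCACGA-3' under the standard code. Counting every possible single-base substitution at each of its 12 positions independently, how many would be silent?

Codon 1 (UCU, Ser): 3 synonymous substitutions.
Codon 2 (UCA, Ser): 3 synonymous substitutions.
Codon 3 (CCA, Pro): 3 synonymous substitutions.
Codon 4 (CGA, Arg): 4 synonymous substitutions.
Total: 3 + 3 + 3 + 4 = 13.

13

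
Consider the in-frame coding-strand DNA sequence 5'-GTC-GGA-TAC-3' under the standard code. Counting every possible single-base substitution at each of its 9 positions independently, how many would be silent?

7

Codon 1 (GTC, Val): 3 synonymous substitutions.
Codon 2 (GGA, Gly): 3 synonymous substitutions.
Codon 3 (TAC, Tyr): 1 synonymous substitution.
Total: 3 + 3 + 1 = 7.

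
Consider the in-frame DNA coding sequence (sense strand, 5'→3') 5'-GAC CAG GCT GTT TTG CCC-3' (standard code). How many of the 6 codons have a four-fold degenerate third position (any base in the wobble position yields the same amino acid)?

Codon 1 GAC (Asp): third position 2-fold.
Codon 2 CAG (Gln): third position 2-fold.
Codon 3 GCT (Ala): third position 4-fold.
Codon 4 GTT (Val): third position 4-fold.
Codon 5 TTG (Leu): third position 2-fold.
Codon 6 CCC (Pro): third position 4-fold.
Four-fold degenerate third positions: 3.

3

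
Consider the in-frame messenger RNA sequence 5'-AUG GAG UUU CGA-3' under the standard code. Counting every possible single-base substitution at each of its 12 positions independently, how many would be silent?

Codon 1 (AUG, Met): 0 synonymous substitutions.
Codon 2 (GAG, Glu): 1 synonymous substitution.
Codon 3 (UUU, Phe): 1 synonymous substitution.
Codon 4 (CGA, Arg): 4 synonymous substitutions.
Total: 0 + 1 + 1 + 4 = 6.

6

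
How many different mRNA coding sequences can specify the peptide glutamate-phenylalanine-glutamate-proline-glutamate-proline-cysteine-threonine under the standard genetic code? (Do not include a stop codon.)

Glu: 2 codons.
Phe: 2 codons.
Glu: 2 codons.
Pro: 4 codons.
Glu: 2 codons.
Pro: 4 codons.
Cys: 2 codons.
Thr: 4 codons.
2 × 2 × 2 × 4 × 2 × 4 × 2 × 4 = 2048.

2048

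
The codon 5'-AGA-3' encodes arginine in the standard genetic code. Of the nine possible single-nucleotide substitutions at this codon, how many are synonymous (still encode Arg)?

2

Position 1: CGA → 1 synonymous.
Position 2: none → 0 synonymous.
Position 3: AGG → 1 synonymous.
Total: 1 + 0 + 1 = 2.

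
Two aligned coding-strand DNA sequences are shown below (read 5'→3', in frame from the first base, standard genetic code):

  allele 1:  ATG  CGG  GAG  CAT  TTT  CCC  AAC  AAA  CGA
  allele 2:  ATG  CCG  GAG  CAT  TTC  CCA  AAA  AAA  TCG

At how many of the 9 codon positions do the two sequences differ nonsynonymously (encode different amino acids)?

Codon 1: ATG Met / ATG Met — identical.
Codon 2: CGG Arg / CCG Pro — nonsynonymous.
Codon 3: GAG Glu / GAG Glu — identical.
Codon 4: CAT His / CAT His — identical.
Codon 5: TTT Phe / TTC Phe — synonymous.
Codon 6: CCC Pro / CCA Pro — synonymous.
Codon 7: AAC Asn / AAA Lys — nonsynonymous.
Codon 8: AAA Lys / AAA Lys — identical.
Codon 9: CGA Arg / TCG Ser — nonsynonymous.
Nonsynonymous differences: 3.

3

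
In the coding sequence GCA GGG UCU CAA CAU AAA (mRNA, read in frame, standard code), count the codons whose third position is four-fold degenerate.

Codon 1 GCA (Ala): third position 4-fold.
Codon 2 GGG (Gly): third position 4-fold.
Codon 3 UCU (Ser): third position 4-fold.
Codon 4 CAA (Gln): third position 2-fold.
Codon 5 CAU (His): third position 2-fold.
Codon 6 AAA (Lys): third position 2-fold.
Four-fold degenerate third positions: 3.

3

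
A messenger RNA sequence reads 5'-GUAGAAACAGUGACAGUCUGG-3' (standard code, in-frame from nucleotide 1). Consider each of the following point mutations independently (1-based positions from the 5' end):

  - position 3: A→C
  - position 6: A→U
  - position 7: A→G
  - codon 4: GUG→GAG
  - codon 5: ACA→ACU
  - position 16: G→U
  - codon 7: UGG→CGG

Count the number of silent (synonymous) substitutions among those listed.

Codon 1: GUA (Val) → GUC (Val) — synonymous.
Codon 2: GAA (Glu) → GAU (Asp) — missense.
Codon 3: ACA (Thr) → GCA (Ala) — missense.
Codon 4: GUG (Val) → GAG (Glu) — missense.
Codon 5: ACA (Thr) → ACU (Thr) — synonymous.
Codon 6: GUC (Val) → UUC (Phe) — missense.
Codon 7: UGG (Trp) → CGG (Arg) — missense.
Synonymous: 2 of 7.

2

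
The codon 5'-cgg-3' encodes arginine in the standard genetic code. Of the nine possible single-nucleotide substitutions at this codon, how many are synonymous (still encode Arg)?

Position 1: AGG → 1 synonymous.
Position 2: none → 0 synonymous.
Position 3: CGU, CGC, CGA → 3 synonymous.
Total: 1 + 0 + 3 = 4.

4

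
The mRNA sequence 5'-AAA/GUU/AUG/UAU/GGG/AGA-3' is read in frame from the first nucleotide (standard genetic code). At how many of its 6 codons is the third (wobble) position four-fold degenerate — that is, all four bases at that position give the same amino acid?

Codon 1 AAA (Lys): third position 2-fold.
Codon 2 GUU (Val): third position 4-fold.
Codon 3 AUG (Met): third position 1-fold.
Codon 4 UAU (Tyr): third position 2-fold.
Codon 5 GGG (Gly): third position 4-fold.
Codon 6 AGA (Arg): third position 2-fold.
Four-fold degenerate third positions: 2.

2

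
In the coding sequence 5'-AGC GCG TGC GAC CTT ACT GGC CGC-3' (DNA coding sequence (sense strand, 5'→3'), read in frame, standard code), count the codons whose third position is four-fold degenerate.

Codon 1 AGC (Ser): third position 2-fold.
Codon 2 GCG (Ala): third position 4-fold.
Codon 3 TGC (Cys): third position 2-fold.
Codon 4 GAC (Asp): third position 2-fold.
Codon 5 CTT (Leu): third position 4-fold.
Codon 6 ACT (Thr): third position 4-fold.
Codon 7 GGC (Gly): third position 4-fold.
Codon 8 CGC (Arg): third position 4-fold.
Four-fold degenerate third positions: 5.

5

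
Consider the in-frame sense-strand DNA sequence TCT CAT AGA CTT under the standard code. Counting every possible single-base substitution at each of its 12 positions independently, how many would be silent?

9

Codon 1 (TCT, Ser): 3 synonymous substitutions.
Codon 2 (CAT, His): 1 synonymous substitution.
Codon 3 (AGA, Arg): 2 synonymous substitutions.
Codon 4 (CTT, Leu): 3 synonymous substitutions.
Total: 3 + 1 + 2 + 3 = 9.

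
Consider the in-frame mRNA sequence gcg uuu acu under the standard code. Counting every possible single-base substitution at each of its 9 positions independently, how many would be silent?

Codon 1 (GCG, Ala): 3 synonymous substitutions.
Codon 2 (UUU, Phe): 1 synonymous substitution.
Codon 3 (ACU, Thr): 3 synonymous substitutions.
Total: 3 + 1 + 3 = 7.

7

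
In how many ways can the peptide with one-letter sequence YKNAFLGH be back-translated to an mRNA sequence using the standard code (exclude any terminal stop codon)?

3072

Tyr: 2 codons.
Lys: 2 codons.
Asn: 2 codons.
Ala: 4 codons.
Phe: 2 codons.
Leu: 6 codons.
Gly: 4 codons.
His: 2 codons.
2 × 2 × 2 × 4 × 2 × 6 × 4 × 2 = 3072.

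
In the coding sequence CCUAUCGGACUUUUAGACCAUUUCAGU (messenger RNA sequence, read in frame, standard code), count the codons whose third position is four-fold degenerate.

Codon 1 CCU (Pro): third position 4-fold.
Codon 2 AUC (Ile): third position 3-fold.
Codon 3 GGA (Gly): third position 4-fold.
Codon 4 CUU (Leu): third position 4-fold.
Codon 5 UUA (Leu): third position 2-fold.
Codon 6 GAC (Asp): third position 2-fold.
Codon 7 CAU (His): third position 2-fold.
Codon 8 UUC (Phe): third position 2-fold.
Codon 9 AGU (Ser): third position 2-fold.
Four-fold degenerate third positions: 3.

3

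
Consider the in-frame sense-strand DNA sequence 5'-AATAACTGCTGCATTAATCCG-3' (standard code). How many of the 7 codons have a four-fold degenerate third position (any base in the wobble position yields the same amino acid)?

Codon 1 AAT (Asn): third position 2-fold.
Codon 2 AAC (Asn): third position 2-fold.
Codon 3 TGC (Cys): third position 2-fold.
Codon 4 TGC (Cys): third position 2-fold.
Codon 5 ATT (Ile): third position 3-fold.
Codon 6 AAT (Asn): third position 2-fold.
Codon 7 CCG (Pro): third position 4-fold.
Four-fold degenerate third positions: 1.

1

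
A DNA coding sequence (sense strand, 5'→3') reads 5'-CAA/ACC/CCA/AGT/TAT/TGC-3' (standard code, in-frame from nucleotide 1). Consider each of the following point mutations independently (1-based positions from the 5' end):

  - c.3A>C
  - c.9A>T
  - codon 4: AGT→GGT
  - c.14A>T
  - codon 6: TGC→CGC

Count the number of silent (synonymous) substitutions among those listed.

Codon 1: CAA (Gln) → CAC (His) — missense.
Codon 3: CCA (Pro) → CCT (Pro) — synonymous.
Codon 4: AGT (Ser) → GGT (Gly) — missense.
Codon 5: TAT (Tyr) → TTT (Phe) — missense.
Codon 6: TGC (Cys) → CGC (Arg) — missense.
Synonymous: 1 of 5.

1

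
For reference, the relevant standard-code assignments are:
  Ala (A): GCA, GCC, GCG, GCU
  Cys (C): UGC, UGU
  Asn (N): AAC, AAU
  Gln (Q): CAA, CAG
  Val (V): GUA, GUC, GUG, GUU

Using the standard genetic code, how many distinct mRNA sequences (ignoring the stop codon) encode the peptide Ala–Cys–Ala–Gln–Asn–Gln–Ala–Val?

4096

Ala: 4 codons.
Cys: 2 codons.
Ala: 4 codons.
Gln: 2 codons.
Asn: 2 codons.
Gln: 2 codons.
Ala: 4 codons.
Val: 4 codons.
4 × 2 × 4 × 2 × 2 × 2 × 4 × 4 = 4096.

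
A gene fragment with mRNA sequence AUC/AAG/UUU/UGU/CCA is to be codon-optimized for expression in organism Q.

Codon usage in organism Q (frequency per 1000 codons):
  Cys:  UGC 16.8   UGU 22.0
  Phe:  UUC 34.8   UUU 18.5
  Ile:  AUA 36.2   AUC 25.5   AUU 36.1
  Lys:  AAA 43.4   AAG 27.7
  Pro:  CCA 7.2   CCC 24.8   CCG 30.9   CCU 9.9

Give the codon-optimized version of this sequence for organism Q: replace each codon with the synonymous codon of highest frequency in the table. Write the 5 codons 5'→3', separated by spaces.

Codon 1 (Ile): best is AUA at 36.2.
Codon 2 (Lys): best is AAA at 43.4.
Codon 3 (Phe): best is UUC at 34.8.
Codon 4 (Cys): best is UGU at 22.0.
Codon 5 (Pro): best is CCG at 30.9.

AUA AAA UUC UGU CCG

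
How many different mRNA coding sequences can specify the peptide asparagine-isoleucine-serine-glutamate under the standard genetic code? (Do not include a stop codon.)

72

Asn: 2 codons.
Ile: 3 codons.
Ser: 6 codons.
Glu: 2 codons.
2 × 3 × 6 × 2 = 72.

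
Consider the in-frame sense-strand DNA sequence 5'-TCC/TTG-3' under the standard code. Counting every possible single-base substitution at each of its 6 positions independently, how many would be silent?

5

Codon 1 (TCC, Ser): 3 synonymous substitutions.
Codon 2 (TTG, Leu): 2 synonymous substitutions.
Total: 3 + 2 = 5.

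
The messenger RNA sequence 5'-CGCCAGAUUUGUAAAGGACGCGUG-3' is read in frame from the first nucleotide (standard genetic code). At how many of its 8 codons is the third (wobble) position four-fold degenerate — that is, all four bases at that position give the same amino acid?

4

Codon 1 CGC (Arg): third position 4-fold.
Codon 2 CAG (Gln): third position 2-fold.
Codon 3 AUU (Ile): third position 3-fold.
Codon 4 UGU (Cys): third position 2-fold.
Codon 5 AAA (Lys): third position 2-fold.
Codon 6 GGA (Gly): third position 4-fold.
Codon 7 CGC (Arg): third position 4-fold.
Codon 8 GUG (Val): third position 4-fold.
Four-fold degenerate third positions: 4.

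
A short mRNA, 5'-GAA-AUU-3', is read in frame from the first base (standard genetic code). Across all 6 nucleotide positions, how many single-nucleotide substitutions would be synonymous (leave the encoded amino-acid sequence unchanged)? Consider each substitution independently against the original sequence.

3

Codon 1 (GAA, Glu): 1 synonymous substitution.
Codon 2 (AUU, Ile): 2 synonymous substitutions.
Total: 1 + 2 = 3.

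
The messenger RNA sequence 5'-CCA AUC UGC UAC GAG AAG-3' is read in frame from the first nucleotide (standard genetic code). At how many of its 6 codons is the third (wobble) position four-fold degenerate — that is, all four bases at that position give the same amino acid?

1

Codon 1 CCA (Pro): third position 4-fold.
Codon 2 AUC (Ile): third position 3-fold.
Codon 3 UGC (Cys): third position 2-fold.
Codon 4 UAC (Tyr): third position 2-fold.
Codon 5 GAG (Glu): third position 2-fold.
Codon 6 AAG (Lys): third position 2-fold.
Four-fold degenerate third positions: 1.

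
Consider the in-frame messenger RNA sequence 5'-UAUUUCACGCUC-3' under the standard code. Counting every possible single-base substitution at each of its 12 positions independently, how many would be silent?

8

Codon 1 (UAU, Tyr): 1 synonymous substitution.
Codon 2 (UUC, Phe): 1 synonymous substitution.
Codon 3 (ACG, Thr): 3 synonymous substitutions.
Codon 4 (CUC, Leu): 3 synonymous substitutions.
Total: 1 + 1 + 3 + 3 = 8.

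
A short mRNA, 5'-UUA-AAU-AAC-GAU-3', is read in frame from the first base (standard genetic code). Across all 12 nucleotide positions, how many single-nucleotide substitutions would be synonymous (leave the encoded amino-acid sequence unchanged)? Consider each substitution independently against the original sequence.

Codon 1 (UUA, Leu): 2 synonymous substitutions.
Codon 2 (AAU, Asn): 1 synonymous substitution.
Codon 3 (AAC, Asn): 1 synonymous substitution.
Codon 4 (GAU, Asp): 1 synonymous substitution.
Total: 2 + 1 + 1 + 1 = 5.

5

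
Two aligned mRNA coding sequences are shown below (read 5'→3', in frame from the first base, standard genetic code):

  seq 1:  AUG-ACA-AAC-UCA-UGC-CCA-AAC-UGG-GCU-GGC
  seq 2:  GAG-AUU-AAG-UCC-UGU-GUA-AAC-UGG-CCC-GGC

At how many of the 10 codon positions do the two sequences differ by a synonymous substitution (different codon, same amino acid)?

Codon 1: AUG Met / GAG Glu — nonsynonymous.
Codon 2: ACA Thr / AUU Ile — nonsynonymous.
Codon 3: AAC Asn / AAG Lys — nonsynonymous.
Codon 4: UCA Ser / UCC Ser — synonymous.
Codon 5: UGC Cys / UGU Cys — synonymous.
Codon 6: CCA Pro / GUA Val — nonsynonymous.
Codon 7: AAC Asn / AAC Asn — identical.
Codon 8: UGG Trp / UGG Trp — identical.
Codon 9: GCU Ala / CCC Pro — nonsynonymous.
Codon 10: GGC Gly / GGC Gly — identical.
Synonymous differences: 2.

2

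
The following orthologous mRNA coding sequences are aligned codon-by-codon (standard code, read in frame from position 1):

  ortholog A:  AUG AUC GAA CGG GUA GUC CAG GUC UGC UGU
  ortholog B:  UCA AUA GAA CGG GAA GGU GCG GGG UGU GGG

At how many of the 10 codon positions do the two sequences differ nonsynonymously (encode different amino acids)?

6

Codon 1: AUG Met / UCA Ser — nonsynonymous.
Codon 2: AUC Ile / AUA Ile — synonymous.
Codon 3: GAA Glu / GAA Glu — identical.
Codon 4: CGG Arg / CGG Arg — identical.
Codon 5: GUA Val / GAA Glu — nonsynonymous.
Codon 6: GUC Val / GGU Gly — nonsynonymous.
Codon 7: CAG Gln / GCG Ala — nonsynonymous.
Codon 8: GUC Val / GGG Gly — nonsynonymous.
Codon 9: UGC Cys / UGU Cys — synonymous.
Codon 10: UGU Cys / GGG Gly — nonsynonymous.
Nonsynonymous differences: 6.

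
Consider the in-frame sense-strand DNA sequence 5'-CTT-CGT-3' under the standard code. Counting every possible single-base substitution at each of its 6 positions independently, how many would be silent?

6

Codon 1 (CTT, Leu): 3 synonymous substitutions.
Codon 2 (CGT, Arg): 3 synonymous substitutions.
Total: 3 + 3 = 6.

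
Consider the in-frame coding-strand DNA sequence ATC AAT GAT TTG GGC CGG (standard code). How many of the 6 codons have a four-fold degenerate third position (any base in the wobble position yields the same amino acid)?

2

Codon 1 ATC (Ile): third position 3-fold.
Codon 2 AAT (Asn): third position 2-fold.
Codon 3 GAT (Asp): third position 2-fold.
Codon 4 TTG (Leu): third position 2-fold.
Codon 5 GGC (Gly): third position 4-fold.
Codon 6 CGG (Arg): third position 4-fold.
Four-fold degenerate third positions: 2.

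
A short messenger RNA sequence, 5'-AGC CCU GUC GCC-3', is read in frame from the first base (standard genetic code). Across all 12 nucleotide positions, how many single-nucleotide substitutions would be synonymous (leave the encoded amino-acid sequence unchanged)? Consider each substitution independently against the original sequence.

Codon 1 (AGC, Ser): 1 synonymous substitution.
Codon 2 (CCU, Pro): 3 synonymous substitutions.
Codon 3 (GUC, Val): 3 synonymous substitutions.
Codon 4 (GCC, Ala): 3 synonymous substitutions.
Total: 1 + 3 + 3 + 3 = 10.

10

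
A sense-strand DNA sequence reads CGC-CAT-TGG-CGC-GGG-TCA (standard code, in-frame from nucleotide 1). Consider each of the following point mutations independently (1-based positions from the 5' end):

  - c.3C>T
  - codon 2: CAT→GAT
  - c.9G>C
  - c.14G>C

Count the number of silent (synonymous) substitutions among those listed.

1

Codon 1: CGC (Arg) → CGT (Arg) — synonymous.
Codon 2: CAT (His) → GAT (Asp) — missense.
Codon 3: TGG (Trp) → TGC (Cys) — missense.
Codon 5: GGG (Gly) → GCG (Ala) — missense.
Synonymous: 1 of 4.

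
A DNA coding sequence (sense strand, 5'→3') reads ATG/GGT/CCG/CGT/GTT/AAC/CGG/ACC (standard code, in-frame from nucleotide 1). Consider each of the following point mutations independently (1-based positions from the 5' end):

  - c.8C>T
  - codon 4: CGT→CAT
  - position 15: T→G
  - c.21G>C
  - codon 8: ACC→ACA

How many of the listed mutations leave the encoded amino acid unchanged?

Codon 3: CCG (Pro) → CTG (Leu) — missense.
Codon 4: CGT (Arg) → CAT (His) — missense.
Codon 5: GTT (Val) → GTG (Val) — synonymous.
Codon 7: CGG (Arg) → CGC (Arg) — synonymous.
Codon 8: ACC (Thr) → ACA (Thr) — synonymous.
Synonymous: 3 of 5.

3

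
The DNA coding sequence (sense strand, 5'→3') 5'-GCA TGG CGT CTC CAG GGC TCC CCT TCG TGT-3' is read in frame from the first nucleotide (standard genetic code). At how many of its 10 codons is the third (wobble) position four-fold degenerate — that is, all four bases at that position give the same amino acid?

Codon 1 GCA (Ala): third position 4-fold.
Codon 2 TGG (Trp): third position 1-fold.
Codon 3 CGT (Arg): third position 4-fold.
Codon 4 CTC (Leu): third position 4-fold.
Codon 5 CAG (Gln): third position 2-fold.
Codon 6 GGC (Gly): third position 4-fold.
Codon 7 TCC (Ser): third position 4-fold.
Codon 8 CCT (Pro): third position 4-fold.
Codon 9 TCG (Ser): third position 4-fold.
Codon 10 TGT (Cys): third position 2-fold.
Four-fold degenerate third positions: 7.

7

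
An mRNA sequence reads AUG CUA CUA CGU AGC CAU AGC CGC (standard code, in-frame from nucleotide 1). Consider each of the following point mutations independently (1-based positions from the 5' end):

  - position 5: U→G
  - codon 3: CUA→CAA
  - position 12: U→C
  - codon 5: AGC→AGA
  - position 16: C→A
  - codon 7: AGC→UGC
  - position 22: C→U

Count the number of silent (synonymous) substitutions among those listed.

1

Codon 2: CUA (Leu) → CGA (Arg) — missense.
Codon 3: CUA (Leu) → CAA (Gln) — missense.
Codon 4: CGU (Arg) → CGC (Arg) — synonymous.
Codon 5: AGC (Ser) → AGA (Arg) — missense.
Codon 6: CAU (His) → AAU (Asn) — missense.
Codon 7: AGC (Ser) → UGC (Cys) — missense.
Codon 8: CGC (Arg) → UGC (Cys) — missense.
Synonymous: 1 of 7.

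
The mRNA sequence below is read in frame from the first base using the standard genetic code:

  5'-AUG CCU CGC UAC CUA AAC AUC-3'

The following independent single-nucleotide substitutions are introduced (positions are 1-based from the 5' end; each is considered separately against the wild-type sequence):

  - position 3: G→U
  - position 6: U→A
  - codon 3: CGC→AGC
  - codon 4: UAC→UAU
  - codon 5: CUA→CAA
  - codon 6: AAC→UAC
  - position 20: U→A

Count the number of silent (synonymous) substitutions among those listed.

2

Codon 1: AUG (Met) → AUU (Ile) — missense.
Codon 2: CCU (Pro) → CCA (Pro) — synonymous.
Codon 3: CGC (Arg) → AGC (Ser) — missense.
Codon 4: UAC (Tyr) → UAU (Tyr) — synonymous.
Codon 5: CUA (Leu) → CAA (Gln) — missense.
Codon 6: AAC (Asn) → UAC (Tyr) — missense.
Codon 7: AUC (Ile) → AAC (Asn) — missense.
Synonymous: 2 of 7.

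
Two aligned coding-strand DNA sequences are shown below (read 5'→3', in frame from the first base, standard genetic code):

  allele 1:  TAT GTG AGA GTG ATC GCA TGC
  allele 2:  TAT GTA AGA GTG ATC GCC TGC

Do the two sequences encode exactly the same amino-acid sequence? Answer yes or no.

yes

Codon 1: TAT Tyr / TAT Tyr — identical.
Codon 2: GTG Val / GTA Val — synonymous.
Codon 3: AGA Arg / AGA Arg — identical.
Codon 4: GTG Val / GTG Val — identical.
Codon 5: ATC Ile / ATC Ile — identical.
Codon 6: GCA Ala / GCC Ala — synonymous.
Codon 7: TGC Cys / TGC Cys — identical.
Nonsynonymous differences: 0 → same protein.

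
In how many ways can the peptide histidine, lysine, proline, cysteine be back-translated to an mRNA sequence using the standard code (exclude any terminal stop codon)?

His: 2 codons.
Lys: 2 codons.
Pro: 4 codons.
Cys: 2 codons.
2 × 2 × 4 × 2 = 32.

32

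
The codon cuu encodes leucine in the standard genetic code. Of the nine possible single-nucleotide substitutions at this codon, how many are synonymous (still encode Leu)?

Position 1: none → 0 synonymous.
Position 2: none → 0 synonymous.
Position 3: CUC, CUA, CUG → 3 synonymous.
Total: 0 + 0 + 3 = 3.

3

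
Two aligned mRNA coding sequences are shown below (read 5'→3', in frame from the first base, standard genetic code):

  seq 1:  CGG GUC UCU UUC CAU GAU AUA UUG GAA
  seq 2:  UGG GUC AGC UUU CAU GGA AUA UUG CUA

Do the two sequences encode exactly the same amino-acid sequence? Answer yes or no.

no

Codon 1: CGG Arg / UGG Trp — nonsynonymous.
Codon 2: GUC Val / GUC Val — identical.
Codon 3: UCU Ser / AGC Ser — synonymous.
Codon 4: UUC Phe / UUU Phe — synonymous.
Codon 5: CAU His / CAU His — identical.
Codon 6: GAU Asp / GGA Gly — nonsynonymous.
Codon 7: AUA Ile / AUA Ile — identical.
Codon 8: UUG Leu / UUG Leu — identical.
Codon 9: GAA Glu / CUA Leu — nonsynonymous.
Nonsynonymous differences: 3 → different protein.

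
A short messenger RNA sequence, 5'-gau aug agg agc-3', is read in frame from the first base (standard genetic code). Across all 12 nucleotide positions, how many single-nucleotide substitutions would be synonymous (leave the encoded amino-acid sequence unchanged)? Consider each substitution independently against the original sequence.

Codon 1 (GAU, Asp): 1 synonymous substitution.
Codon 2 (AUG, Met): 0 synonymous substitutions.
Codon 3 (AGG, Arg): 2 synonymous substitutions.
Codon 4 (AGC, Ser): 1 synonymous substitution.
Total: 1 + 0 + 2 + 1 = 4.

4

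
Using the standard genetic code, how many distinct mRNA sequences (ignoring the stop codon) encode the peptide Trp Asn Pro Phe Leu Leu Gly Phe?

Trp: 1 codon.
Asn: 2 codons.
Pro: 4 codons.
Phe: 2 codons.
Leu: 6 codons.
Leu: 6 codons.
Gly: 4 codons.
Phe: 2 codons.
1 × 2 × 4 × 2 × 6 × 6 × 4 × 2 = 4608.

4608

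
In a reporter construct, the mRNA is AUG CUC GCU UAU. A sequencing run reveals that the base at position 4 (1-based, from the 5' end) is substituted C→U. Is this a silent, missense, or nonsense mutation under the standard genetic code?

missense

Position 4 falls in codon 2: CUC → Leu.
After the substitution the codon is UUC → Phe.
Leu ≠ Phe, so this is a missense mutation.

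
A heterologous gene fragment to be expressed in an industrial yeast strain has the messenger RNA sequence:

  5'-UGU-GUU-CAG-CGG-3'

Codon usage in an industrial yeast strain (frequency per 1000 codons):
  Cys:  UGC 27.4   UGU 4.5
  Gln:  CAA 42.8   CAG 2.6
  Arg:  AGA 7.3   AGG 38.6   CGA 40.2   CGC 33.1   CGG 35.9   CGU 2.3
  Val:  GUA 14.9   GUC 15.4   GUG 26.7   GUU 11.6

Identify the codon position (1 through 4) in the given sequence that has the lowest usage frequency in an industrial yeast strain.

3

Codon 1 UGU (Cys): 4.5 per 1000.
Codon 2 GUU (Val): 11.6 per 1000.
Codon 3 CAG (Gln): 2.6 per 1000.
Codon 4 CGG (Arg): 35.9 per 1000.
Lowest frequency is 2.6 at codon 3.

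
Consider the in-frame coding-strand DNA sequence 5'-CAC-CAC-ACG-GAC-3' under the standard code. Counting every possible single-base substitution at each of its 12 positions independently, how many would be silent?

Codon 1 (CAC, His): 1 synonymous substitution.
Codon 2 (CAC, His): 1 synonymous substitution.
Codon 3 (ACG, Thr): 3 synonymous substitutions.
Codon 4 (GAC, Asp): 1 synonymous substitution.
Total: 1 + 1 + 3 + 1 = 6.

6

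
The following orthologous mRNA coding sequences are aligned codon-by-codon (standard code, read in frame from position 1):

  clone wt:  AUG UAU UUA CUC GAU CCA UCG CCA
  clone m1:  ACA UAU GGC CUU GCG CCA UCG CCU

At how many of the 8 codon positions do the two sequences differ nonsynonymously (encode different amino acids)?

Codon 1: AUG Met / ACA Thr — nonsynonymous.
Codon 2: UAU Tyr / UAU Tyr — identical.
Codon 3: UUA Leu / GGC Gly — nonsynonymous.
Codon 4: CUC Leu / CUU Leu — synonymous.
Codon 5: GAU Asp / GCG Ala — nonsynonymous.
Codon 6: CCA Pro / CCA Pro — identical.
Codon 7: UCG Ser / UCG Ser — identical.
Codon 8: CCA Pro / CCU Pro — synonymous.
Nonsynonymous differences: 3.

3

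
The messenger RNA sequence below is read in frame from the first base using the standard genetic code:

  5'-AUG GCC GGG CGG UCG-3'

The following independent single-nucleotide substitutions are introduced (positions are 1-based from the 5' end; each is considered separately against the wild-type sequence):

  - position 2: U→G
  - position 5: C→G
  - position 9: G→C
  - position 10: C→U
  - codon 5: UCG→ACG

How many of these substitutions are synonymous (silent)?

Codon 1: AUG (Met) → AGG (Arg) — missense.
Codon 2: GCC (Ala) → GGC (Gly) — missense.
Codon 3: GGG (Gly) → GGC (Gly) — synonymous.
Codon 4: CGG (Arg) → UGG (Trp) — missense.
Codon 5: UCG (Ser) → ACG (Thr) — missense.
Synonymous: 1 of 5.

1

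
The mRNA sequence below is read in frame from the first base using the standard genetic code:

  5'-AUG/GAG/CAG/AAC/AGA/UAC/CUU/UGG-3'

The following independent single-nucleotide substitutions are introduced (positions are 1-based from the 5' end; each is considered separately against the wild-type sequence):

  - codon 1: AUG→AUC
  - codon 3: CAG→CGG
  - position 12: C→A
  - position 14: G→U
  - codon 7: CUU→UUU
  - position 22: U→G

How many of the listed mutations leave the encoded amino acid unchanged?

Codon 1: AUG (Met) → AUC (Ile) — missense.
Codon 3: CAG (Gln) → CGG (Arg) — missense.
Codon 4: AAC (Asn) → AAA (Lys) — missense.
Codon 5: AGA (Arg) → AUA (Ile) — missense.
Codon 7: CUU (Leu) → UUU (Phe) — missense.
Codon 8: UGG (Trp) → GGG (Gly) — missense.
Synonymous: 0 of 6.

0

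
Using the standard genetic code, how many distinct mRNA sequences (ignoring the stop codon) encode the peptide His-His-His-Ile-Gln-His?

His: 2 codons.
His: 2 codons.
His: 2 codons.
Ile: 3 codons.
Gln: 2 codons.
His: 2 codons.
2 × 2 × 2 × 3 × 2 × 2 = 96.

96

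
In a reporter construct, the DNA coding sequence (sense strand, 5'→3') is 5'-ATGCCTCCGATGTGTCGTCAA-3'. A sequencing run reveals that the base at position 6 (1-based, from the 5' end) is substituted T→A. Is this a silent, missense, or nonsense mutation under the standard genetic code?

Position 6 falls in codon 2: CCT → Pro.
After the substitution the codon is CCA → Pro.
Both encode Pro, so the change is synonymous.

silent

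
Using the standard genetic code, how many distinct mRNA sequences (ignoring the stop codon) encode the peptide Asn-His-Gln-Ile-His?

48

Asn: 2 codons.
His: 2 codons.
Gln: 2 codons.
Ile: 3 codons.
His: 2 codons.
2 × 2 × 2 × 3 × 2 = 48.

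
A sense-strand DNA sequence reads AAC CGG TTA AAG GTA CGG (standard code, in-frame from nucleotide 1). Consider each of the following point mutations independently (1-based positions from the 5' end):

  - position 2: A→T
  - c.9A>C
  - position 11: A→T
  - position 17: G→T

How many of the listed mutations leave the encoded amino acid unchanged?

Codon 1: AAC (Asn) → ATC (Ile) — missense.
Codon 3: TTA (Leu) → TTC (Phe) — missense.
Codon 4: AAG (Lys) → ATG (Met) — missense.
Codon 6: CGG (Arg) → CTG (Leu) — missense.
Synonymous: 0 of 4.

0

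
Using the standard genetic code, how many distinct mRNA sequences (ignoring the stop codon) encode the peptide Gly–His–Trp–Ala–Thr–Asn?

256

Gly: 4 codons.
His: 2 codons.
Trp: 1 codon.
Ala: 4 codons.
Thr: 4 codons.
Asn: 2 codons.
4 × 2 × 1 × 4 × 4 × 2 = 256.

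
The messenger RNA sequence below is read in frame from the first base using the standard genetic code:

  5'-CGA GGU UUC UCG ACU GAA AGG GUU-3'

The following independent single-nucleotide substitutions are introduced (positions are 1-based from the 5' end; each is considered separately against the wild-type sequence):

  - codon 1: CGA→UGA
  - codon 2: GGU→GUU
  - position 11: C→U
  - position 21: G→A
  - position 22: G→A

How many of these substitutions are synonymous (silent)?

Codon 1: CGA (Arg) → UGA (Stop) — nonsense.
Codon 2: GGU (Gly) → GUU (Val) — missense.
Codon 4: UCG (Ser) → UUG (Leu) — missense.
Codon 7: AGG (Arg) → AGA (Arg) — synonymous.
Codon 8: GUU (Val) → AUU (Ile) — missense.
Synonymous: 1 of 5.

1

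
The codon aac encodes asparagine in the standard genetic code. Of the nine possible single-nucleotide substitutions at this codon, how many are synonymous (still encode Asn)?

1

Position 1: none → 0 synonymous.
Position 2: none → 0 synonymous.
Position 3: AAT → 1 synonymous.
Total: 0 + 0 + 1 = 1.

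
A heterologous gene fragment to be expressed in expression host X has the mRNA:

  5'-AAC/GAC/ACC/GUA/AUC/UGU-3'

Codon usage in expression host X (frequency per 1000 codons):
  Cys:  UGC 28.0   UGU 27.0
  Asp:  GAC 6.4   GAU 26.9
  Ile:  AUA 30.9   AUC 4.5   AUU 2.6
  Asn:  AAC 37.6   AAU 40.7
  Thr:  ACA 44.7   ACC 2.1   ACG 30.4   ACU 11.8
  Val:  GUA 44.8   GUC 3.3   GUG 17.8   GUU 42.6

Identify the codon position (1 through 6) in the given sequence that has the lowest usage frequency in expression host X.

Codon 1 AAC (Asn): 37.6 per 1000.
Codon 2 GAC (Asp): 6.4 per 1000.
Codon 3 ACC (Thr): 2.1 per 1000.
Codon 4 GUA (Val): 44.8 per 1000.
Codon 5 AUC (Ile): 4.5 per 1000.
Codon 6 UGU (Cys): 27.0 per 1000.
Lowest frequency is 2.1 at codon 3.

3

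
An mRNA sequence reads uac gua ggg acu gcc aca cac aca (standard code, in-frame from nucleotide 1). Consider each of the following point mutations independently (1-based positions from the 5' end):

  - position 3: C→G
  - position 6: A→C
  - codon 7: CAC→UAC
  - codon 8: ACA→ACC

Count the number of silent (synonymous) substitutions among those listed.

Codon 1: UAC (Tyr) → UAG (Stop) — nonsense.
Codon 2: GUA (Val) → GUC (Val) — synonymous.
Codon 7: CAC (His) → UAC (Tyr) — missense.
Codon 8: ACA (Thr) → ACC (Thr) — synonymous.
Synonymous: 2 of 4.

2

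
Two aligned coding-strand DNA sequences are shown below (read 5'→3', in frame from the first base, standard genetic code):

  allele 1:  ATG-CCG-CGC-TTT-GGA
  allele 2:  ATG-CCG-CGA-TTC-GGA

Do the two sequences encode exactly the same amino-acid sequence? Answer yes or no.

Codon 1: ATG Met / ATG Met — identical.
Codon 2: CCG Pro / CCG Pro — identical.
Codon 3: CGC Arg / CGA Arg — synonymous.
Codon 4: TTT Phe / TTC Phe — synonymous.
Codon 5: GGA Gly / GGA Gly — identical.
Nonsynonymous differences: 0 → same protein.

yes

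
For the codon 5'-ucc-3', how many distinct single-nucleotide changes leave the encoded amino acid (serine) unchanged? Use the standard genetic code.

3

Position 1: none → 0 synonymous.
Position 2: none → 0 synonymous.
Position 3: UCU, UCA, UCG → 3 synonymous.
Total: 0 + 0 + 3 = 3.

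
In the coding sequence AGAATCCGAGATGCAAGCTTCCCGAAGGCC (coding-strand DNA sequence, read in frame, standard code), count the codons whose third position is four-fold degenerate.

Codon 1 AGA (Arg): third position 2-fold.
Codon 2 ATC (Ile): third position 3-fold.
Codon 3 CGA (Arg): third position 4-fold.
Codon 4 GAT (Asp): third position 2-fold.
Codon 5 GCA (Ala): third position 4-fold.
Codon 6 AGC (Ser): third position 2-fold.
Codon 7 TTC (Phe): third position 2-fold.
Codon 8 CCG (Pro): third position 4-fold.
Codon 9 AAG (Lys): third position 2-fold.
Codon 10 GCC (Ala): third position 4-fold.
Four-fold degenerate third positions: 4.

4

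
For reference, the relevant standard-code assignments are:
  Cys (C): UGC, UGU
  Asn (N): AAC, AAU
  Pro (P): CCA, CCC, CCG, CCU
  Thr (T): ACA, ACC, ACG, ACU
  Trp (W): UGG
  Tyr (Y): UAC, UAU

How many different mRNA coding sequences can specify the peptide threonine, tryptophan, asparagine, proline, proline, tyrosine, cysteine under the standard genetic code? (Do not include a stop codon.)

512

Thr: 4 codons.
Trp: 1 codon.
Asn: 2 codons.
Pro: 4 codons.
Pro: 4 codons.
Tyr: 2 codons.
Cys: 2 codons.
4 × 1 × 2 × 4 × 4 × 2 × 2 = 512.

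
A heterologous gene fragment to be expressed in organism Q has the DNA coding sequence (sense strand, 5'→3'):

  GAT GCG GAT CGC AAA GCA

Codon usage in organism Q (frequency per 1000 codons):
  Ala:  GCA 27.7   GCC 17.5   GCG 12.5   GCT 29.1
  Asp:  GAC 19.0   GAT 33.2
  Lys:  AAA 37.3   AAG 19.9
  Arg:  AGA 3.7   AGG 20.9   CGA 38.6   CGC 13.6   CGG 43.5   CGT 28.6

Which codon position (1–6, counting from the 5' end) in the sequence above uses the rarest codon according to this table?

2

Codon 1 GAT (Asp): 33.2 per 1000.
Codon 2 GCG (Ala): 12.5 per 1000.
Codon 3 GAT (Asp): 33.2 per 1000.
Codon 4 CGC (Arg): 13.6 per 1000.
Codon 5 AAA (Lys): 37.3 per 1000.
Codon 6 GCA (Ala): 27.7 per 1000.
Lowest frequency is 12.5 at codon 2.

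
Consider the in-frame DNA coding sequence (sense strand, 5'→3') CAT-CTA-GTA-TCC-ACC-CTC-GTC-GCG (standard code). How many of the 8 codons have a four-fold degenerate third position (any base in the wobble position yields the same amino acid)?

Codon 1 CAT (His): third position 2-fold.
Codon 2 CTA (Leu): third position 4-fold.
Codon 3 GTA (Val): third position 4-fold.
Codon 4 TCC (Ser): third position 4-fold.
Codon 5 ACC (Thr): third position 4-fold.
Codon 6 CTC (Leu): third position 4-fold.
Codon 7 GTC (Val): third position 4-fold.
Codon 8 GCG (Ala): third position 4-fold.
Four-fold degenerate third positions: 7.

7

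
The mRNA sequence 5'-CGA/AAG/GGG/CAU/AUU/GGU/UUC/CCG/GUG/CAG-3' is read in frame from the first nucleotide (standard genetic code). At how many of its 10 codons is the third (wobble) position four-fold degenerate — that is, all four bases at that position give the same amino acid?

Codon 1 CGA (Arg): third position 4-fold.
Codon 2 AAG (Lys): third position 2-fold.
Codon 3 GGG (Gly): third position 4-fold.
Codon 4 CAU (His): third position 2-fold.
Codon 5 AUU (Ile): third position 3-fold.
Codon 6 GGU (Gly): third position 4-fold.
Codon 7 UUC (Phe): third position 2-fold.
Codon 8 CCG (Pro): third position 4-fold.
Codon 9 GUG (Val): third position 4-fold.
Codon 10 CAG (Gln): third position 2-fold.
Four-fold degenerate third positions: 5.

5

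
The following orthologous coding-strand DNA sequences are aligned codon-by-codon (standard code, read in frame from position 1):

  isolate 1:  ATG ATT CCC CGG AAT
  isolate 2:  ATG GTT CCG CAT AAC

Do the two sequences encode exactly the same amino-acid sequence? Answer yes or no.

Codon 1: ATG Met / ATG Met — identical.
Codon 2: ATT Ile / GTT Val — nonsynonymous.
Codon 3: CCC Pro / CCG Pro — synonymous.
Codon 4: CGG Arg / CAT His — nonsynonymous.
Codon 5: AAT Asn / AAC Asn — synonymous.
Nonsynonymous differences: 2 → different protein.

no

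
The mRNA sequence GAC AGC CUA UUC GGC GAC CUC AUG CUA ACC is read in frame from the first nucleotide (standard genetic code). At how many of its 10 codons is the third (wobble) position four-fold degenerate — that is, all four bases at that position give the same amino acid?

Codon 1 GAC (Asp): third position 2-fold.
Codon 2 AGC (Ser): third position 2-fold.
Codon 3 CUA (Leu): third position 4-fold.
Codon 4 UUC (Phe): third position 2-fold.
Codon 5 GGC (Gly): third position 4-fold.
Codon 6 GAC (Asp): third position 2-fold.
Codon 7 CUC (Leu): third position 4-fold.
Codon 8 AUG (Met): third position 1-fold.
Codon 9 CUA (Leu): third position 4-fold.
Codon 10 ACC (Thr): third position 4-fold.
Four-fold degenerate third positions: 5.

5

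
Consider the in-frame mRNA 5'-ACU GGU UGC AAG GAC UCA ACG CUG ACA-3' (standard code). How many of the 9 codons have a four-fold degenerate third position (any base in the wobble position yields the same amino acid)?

Codon 1 ACU (Thr): third position 4-fold.
Codon 2 GGU (Gly): third position 4-fold.
Codon 3 UGC (Cys): third position 2-fold.
Codon 4 AAG (Lys): third position 2-fold.
Codon 5 GAC (Asp): third position 2-fold.
Codon 6 UCA (Ser): third position 4-fold.
Codon 7 ACG (Thr): third position 4-fold.
Codon 8 CUG (Leu): third position 4-fold.
Codon 9 ACA (Thr): third position 4-fold.
Four-fold degenerate third positions: 6.

6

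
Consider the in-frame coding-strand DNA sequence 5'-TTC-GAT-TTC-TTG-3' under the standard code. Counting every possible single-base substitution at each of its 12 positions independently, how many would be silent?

Codon 1 (TTC, Phe): 1 synonymous substitution.
Codon 2 (GAT, Asp): 1 synonymous substitution.
Codon 3 (TTC, Phe): 1 synonymous substitution.
Codon 4 (TTG, Leu): 2 synonymous substitutions.
Total: 1 + 1 + 1 + 2 = 5.

5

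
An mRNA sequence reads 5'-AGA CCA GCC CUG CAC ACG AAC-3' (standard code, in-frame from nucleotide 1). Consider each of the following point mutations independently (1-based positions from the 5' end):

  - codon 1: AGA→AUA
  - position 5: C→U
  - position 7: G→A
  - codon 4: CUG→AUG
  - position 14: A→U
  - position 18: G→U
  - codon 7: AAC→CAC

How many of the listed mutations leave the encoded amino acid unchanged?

Codon 1: AGA (Arg) → AUA (Ile) — missense.
Codon 2: CCA (Pro) → CUA (Leu) — missense.
Codon 3: GCC (Ala) → ACC (Thr) — missense.
Codon 4: CUG (Leu) → AUG (Met) — missense.
Codon 5: CAC (His) → CUC (Leu) — missense.
Codon 6: ACG (Thr) → ACU (Thr) — synonymous.
Codon 7: AAC (Asn) → CAC (His) — missense.
Synonymous: 1 of 7.

1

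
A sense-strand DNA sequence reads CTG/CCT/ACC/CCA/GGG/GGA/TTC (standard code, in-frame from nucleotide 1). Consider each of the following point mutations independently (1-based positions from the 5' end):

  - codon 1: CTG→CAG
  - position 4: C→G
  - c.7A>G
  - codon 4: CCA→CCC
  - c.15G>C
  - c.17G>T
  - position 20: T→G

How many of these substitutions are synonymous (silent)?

2

Codon 1: CTG (Leu) → CAG (Gln) — missense.
Codon 2: CCT (Pro) → GCT (Ala) — missense.
Codon 3: ACC (Thr) → GCC (Ala) — missense.
Codon 4: CCA (Pro) → CCC (Pro) — synonymous.
Codon 5: GGG (Gly) → GGC (Gly) — synonymous.
Codon 6: GGA (Gly) → GTA (Val) — missense.
Codon 7: TTC (Phe) → TGC (Cys) — missense.
Synonymous: 2 of 7.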